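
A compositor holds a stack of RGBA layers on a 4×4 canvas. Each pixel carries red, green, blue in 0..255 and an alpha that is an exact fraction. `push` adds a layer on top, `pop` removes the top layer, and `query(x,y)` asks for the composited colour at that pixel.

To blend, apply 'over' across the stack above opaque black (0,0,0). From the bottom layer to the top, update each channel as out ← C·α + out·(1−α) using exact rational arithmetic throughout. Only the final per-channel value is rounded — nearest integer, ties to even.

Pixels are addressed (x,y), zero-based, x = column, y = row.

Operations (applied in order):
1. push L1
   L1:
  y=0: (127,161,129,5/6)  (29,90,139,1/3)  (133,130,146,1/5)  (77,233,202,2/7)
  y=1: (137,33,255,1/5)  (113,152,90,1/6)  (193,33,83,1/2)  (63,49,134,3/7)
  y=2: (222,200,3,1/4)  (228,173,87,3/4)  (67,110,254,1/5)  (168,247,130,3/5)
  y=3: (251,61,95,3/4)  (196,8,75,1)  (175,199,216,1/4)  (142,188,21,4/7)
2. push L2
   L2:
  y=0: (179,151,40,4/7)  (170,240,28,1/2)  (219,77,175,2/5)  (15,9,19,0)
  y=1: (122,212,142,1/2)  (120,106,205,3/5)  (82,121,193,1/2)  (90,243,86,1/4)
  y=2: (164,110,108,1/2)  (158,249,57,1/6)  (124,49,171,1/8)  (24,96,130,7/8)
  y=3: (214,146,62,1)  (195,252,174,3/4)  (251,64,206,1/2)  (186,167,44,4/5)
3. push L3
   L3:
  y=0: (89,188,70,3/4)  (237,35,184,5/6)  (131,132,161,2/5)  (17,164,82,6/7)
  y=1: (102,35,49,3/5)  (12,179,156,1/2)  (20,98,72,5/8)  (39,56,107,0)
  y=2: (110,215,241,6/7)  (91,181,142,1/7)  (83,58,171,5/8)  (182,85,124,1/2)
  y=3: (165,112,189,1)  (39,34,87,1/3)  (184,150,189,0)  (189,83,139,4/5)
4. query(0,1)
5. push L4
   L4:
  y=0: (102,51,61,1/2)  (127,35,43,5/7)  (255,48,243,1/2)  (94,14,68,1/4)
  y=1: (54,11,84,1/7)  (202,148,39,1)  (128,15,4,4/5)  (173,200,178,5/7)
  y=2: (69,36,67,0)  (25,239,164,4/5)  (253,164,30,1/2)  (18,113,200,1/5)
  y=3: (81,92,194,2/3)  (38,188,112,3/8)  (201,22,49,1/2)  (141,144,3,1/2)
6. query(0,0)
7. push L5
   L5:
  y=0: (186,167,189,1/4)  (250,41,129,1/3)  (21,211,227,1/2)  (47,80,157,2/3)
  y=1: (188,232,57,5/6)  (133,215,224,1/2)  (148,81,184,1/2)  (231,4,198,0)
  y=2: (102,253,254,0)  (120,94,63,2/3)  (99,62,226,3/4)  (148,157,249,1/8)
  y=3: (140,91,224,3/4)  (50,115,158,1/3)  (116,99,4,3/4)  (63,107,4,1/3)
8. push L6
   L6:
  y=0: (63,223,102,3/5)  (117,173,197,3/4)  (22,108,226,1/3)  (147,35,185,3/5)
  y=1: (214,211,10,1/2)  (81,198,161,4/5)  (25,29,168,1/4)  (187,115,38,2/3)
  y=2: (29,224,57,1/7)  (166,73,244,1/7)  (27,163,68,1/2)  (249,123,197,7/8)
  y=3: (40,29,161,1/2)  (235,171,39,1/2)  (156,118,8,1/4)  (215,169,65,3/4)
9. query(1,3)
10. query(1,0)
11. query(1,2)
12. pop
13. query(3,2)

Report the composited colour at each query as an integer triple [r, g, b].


at x=0,y=1 over L1,L2,L3:
after L1 α=1/5: [137/5, 33/5, 51]
after L2 α=1/2: [747/10, 1093/10, 193/2]
after L3 α=3/5: [2277/25, 1618/25, 68]
→ [91, 65, 68]

at x=0,y=0 over L1,L2,L3,L4:
after L1 α=5/6: [635/6, 805/6, 215/2]
after L2 α=4/7: [2067/14, 2013/14, 965/14]
after L3 α=3/4: [5805/56, 9909/56, 3905/56]
after L4 α=1/2: [11517/112, 12765/112, 7321/112]
→ [103, 114, 65]

at x=1,y=3 over L1,L2,L3,L4,L5,L6:
+L1 (α=1) → [196, 8, 75]
+L2 (α=3/4) → [781/4, 191, 597/4]
+L3 (α=1/3) → [859/6, 416/3, 257/2]
+L4 (α=3/8) → [4979/48, 943/6, 1957/16]
+L5 (α=1/3) → [6179/72, 1288/9, 3221/24]
+L6 (α=1/2) → [23099/144, 2827/18, 4157/48]
= [160, 157, 87]

at x=1,y=0 over L1,L2,L3,L4,L5,L6:
+L1 (α=1/3) → [29/3, 30, 139/3]
+L2 (α=1/2) → [539/6, 135, 223/6]
+L3 (α=5/6) → [7649/36, 155/3, 5743/36]
+L4 (α=5/7) → [19079/126, 835/21, 9613/126]
+L5 (α=1/3) → [34829/189, 2531/63, 17740/189]
+L6 (α=3/4) → [25292/189, 8807/63, 129439/756]
→ [134, 140, 171]

at x=1,y=2 over L1,L2,L3,L4,L5,L6:
+L1 (α=3/4) → [171, 519/4, 261/4]
+L2 (α=1/6) → [1013/6, 1197/8, 511/8]
+L3 (α=1/7) → [1104/7, 4315/28, 2101/28]
+L4 (α=4/5) → [1804/35, 31083/140, 20469/140]
+L5 (α=2/3) → [10204/105, 57403/420, 12703/140]
+L6 (α=1/7) → [26218/245, 62513/490, 55189/490]
→ [107, 128, 113]

query (3,2) [L1,L2,L3,L4,L5] — begin 0,0,0
+L1 (α=3/5) → [504/5, 741/5, 78]
+L2 (α=7/8) → [168/5, 4101/40, 247/2]
+L3 (α=1/2) → [539/5, 7501/80, 495/4]
+L4 (α=1/5) → [2246/25, 9761/100, 139]
+L5 (α=1/8) → [9711/100, 84027/800, 611/4]
rounded: [97, 105, 153]


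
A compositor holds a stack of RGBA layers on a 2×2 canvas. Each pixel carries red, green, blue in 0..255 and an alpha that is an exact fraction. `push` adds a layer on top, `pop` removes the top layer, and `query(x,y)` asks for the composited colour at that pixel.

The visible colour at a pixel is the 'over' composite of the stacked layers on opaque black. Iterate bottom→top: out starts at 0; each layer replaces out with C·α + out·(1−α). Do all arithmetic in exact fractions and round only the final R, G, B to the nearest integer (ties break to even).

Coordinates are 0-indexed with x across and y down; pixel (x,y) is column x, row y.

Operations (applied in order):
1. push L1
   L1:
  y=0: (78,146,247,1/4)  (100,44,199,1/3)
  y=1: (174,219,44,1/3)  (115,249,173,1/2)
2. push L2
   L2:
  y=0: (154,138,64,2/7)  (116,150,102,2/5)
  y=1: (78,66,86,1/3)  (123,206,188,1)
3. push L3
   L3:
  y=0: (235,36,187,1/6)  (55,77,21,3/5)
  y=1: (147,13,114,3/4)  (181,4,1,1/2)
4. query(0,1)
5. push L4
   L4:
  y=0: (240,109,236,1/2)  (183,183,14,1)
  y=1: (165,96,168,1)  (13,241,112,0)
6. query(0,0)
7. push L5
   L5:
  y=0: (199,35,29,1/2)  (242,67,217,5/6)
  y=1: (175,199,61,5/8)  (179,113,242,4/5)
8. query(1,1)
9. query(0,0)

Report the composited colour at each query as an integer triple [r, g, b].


at x=0,y=1 over L1,L2,L3:
after L1 α=1/3: [58, 73, 44/3]
after L2 α=1/3: [194/3, 212/3, 346/9]
after L3 α=3/4: [1517/12, 329/12, 856/9]
rounded: [126, 27, 95]

at x=0,y=0 over L1,L2,L3,L4:
after L1 α=1/4: [39/2, 73/2, 247/4]
after L2 α=2/7: [811/14, 131/2, 1747/28]
after L3 α=1/6: [7345/84, 727/12, 4657/56]
after L4 α=1/2: [27505/168, 2035/24, 17873/112]
→ [164, 85, 160]

query (1,1) [L1,L2,L3,L4,L5] — begin 0,0,0
L1 α=1/2: [115/2, 249/2, 173/2]
L2 α=1: [123, 206, 188]
L3 α=1/2: [152, 105, 189/2]
L4 α=0: [152, 105, 189/2]
L5 α=4/5: [868/5, 557/5, 425/2]
→ [174, 111, 212]

(0,0) stack=L1,L2,L3,L4,L5; from [0,0,0]:
after L1 α=1/4: [39/2, 73/2, 247/4]
after L2 α=2/7: [811/14, 131/2, 1747/28]
after L3 α=1/6: [7345/84, 727/12, 4657/56]
after L4 α=1/2: [27505/168, 2035/24, 17873/112]
after L5 α=1/2: [60937/336, 2875/48, 21121/224]
→ [181, 60, 94]


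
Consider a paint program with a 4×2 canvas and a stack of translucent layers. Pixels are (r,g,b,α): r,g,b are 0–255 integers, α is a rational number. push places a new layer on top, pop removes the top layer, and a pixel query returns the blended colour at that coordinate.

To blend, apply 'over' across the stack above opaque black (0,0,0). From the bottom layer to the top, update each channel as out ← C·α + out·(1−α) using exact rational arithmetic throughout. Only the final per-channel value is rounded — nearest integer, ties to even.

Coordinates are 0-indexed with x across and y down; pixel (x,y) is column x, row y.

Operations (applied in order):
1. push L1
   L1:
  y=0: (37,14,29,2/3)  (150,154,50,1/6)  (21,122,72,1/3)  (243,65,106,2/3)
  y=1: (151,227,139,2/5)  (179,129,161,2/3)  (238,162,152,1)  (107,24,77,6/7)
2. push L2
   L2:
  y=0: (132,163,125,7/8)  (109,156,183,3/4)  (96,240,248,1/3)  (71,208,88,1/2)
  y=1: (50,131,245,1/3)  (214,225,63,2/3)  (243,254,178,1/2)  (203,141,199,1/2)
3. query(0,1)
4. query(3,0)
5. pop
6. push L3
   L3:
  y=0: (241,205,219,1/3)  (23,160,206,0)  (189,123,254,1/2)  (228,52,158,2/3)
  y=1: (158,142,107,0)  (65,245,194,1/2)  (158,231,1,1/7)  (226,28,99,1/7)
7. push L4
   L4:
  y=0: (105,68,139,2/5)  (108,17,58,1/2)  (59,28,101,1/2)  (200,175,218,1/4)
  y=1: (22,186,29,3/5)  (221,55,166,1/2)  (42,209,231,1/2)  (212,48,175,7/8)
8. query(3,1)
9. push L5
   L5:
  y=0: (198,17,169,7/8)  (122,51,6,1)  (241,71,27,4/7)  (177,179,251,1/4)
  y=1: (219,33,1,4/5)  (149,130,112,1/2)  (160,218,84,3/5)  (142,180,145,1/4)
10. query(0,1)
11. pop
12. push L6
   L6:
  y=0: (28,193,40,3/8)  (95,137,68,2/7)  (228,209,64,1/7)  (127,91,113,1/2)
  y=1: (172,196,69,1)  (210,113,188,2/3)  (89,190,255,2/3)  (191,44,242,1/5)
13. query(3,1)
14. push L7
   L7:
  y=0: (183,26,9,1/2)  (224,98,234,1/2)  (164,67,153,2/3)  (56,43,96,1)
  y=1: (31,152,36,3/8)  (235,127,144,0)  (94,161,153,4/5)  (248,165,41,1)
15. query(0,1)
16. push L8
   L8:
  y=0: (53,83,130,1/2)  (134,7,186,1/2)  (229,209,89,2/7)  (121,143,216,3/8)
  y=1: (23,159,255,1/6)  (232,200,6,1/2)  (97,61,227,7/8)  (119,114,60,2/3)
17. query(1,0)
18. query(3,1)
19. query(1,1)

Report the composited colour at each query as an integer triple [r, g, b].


query (0,1) [L1,L2] — begin 0,0,0
+L1 (α=2/5) → [302/5, 454/5, 278/5]
+L2 (α=1/3) → [854/15, 521/5, 1781/15]
= [57, 104, 119]

(3,0) stack=L1,L2; from [0,0,0]:
after L1 α=2/3: [162, 130/3, 212/3]
after L2 α=1/2: [233/2, 377/3, 238/3]
rounded: [116, 126, 79]

at x=3,y=1 over L1,L3,L4:
L1 α=6/7: [642/7, 144/7, 66]
L3 α=1/7: [5434/49, 1060/49, 495/7]
L4 α=7/8: [39075/196, 4381/98, 4535/28]
→ [199, 45, 162]

at x=0,y=1 over L1,L3,L4,L5:
after L1 α=2/5: [302/5, 454/5, 278/5]
after L3 α=0: [302/5, 454/5, 278/5]
after L4 α=3/5: [934/25, 3698/25, 991/25]
after L5 α=4/5: [22834/125, 6998/125, 1091/125]
→ [183, 56, 9]

(3,1) stack=L1,L3,L4,L6; from [0,0,0]:
L1 α=6/7: [642/7, 144/7, 66]
L3 α=1/7: [5434/49, 1060/49, 495/7]
L4 α=7/8: [39075/196, 4381/98, 4535/28]
L6 α=1/5: [48434/245, 10918/245, 6229/35]
rounded: [198, 45, 178]

(0,1) stack=L1,L3,L4,L6,L7; from [0,0,0]:
after L1 α=2/5: [302/5, 454/5, 278/5]
after L3 α=0: [302/5, 454/5, 278/5]
after L4 α=3/5: [934/25, 3698/25, 991/25]
after L6 α=1: [172, 196, 69]
after L7 α=3/8: [953/8, 359/2, 453/8]
= [119, 180, 57]

query (1,0) [L1,L3,L4,L6,L7,L8] — begin 0,0,0
+L1 (α=1/6) → [25, 77/3, 25/3]
+L3 (α=0) → [25, 77/3, 25/3]
+L4 (α=1/2) → [133/2, 64/3, 199/6]
+L6 (α=2/7) → [1045/14, 1142/21, 1811/42]
+L7 (α=1/2) → [4181/28, 1600/21, 11639/84]
+L8 (α=1/2) → [7933/56, 1747/42, 27263/168]
rounded: [142, 42, 162]

at x=3,y=1 over L1,L3,L4,L6,L7,L8:
L1 α=6/7: [642/7, 144/7, 66]
L3 α=1/7: [5434/49, 1060/49, 495/7]
L4 α=7/8: [39075/196, 4381/98, 4535/28]
L6 α=1/5: [48434/245, 10918/245, 6229/35]
L7 α=1: [248, 165, 41]
L8 α=2/3: [162, 131, 161/3]
= [162, 131, 54]

query (1,1) [L1,L3,L4,L6,L7,L8] — begin 0,0,0
+L1 (α=2/3) → [358/3, 86, 322/3]
+L3 (α=1/2) → [553/6, 331/2, 452/3]
+L4 (α=1/2) → [1879/12, 441/4, 475/3]
+L6 (α=2/3) → [6919/36, 1345/12, 1603/9]
+L7 (α=0) → [6919/36, 1345/12, 1603/9]
+L8 (α=1/2) → [15271/72, 3745/24, 1657/18]
= [212, 156, 92]


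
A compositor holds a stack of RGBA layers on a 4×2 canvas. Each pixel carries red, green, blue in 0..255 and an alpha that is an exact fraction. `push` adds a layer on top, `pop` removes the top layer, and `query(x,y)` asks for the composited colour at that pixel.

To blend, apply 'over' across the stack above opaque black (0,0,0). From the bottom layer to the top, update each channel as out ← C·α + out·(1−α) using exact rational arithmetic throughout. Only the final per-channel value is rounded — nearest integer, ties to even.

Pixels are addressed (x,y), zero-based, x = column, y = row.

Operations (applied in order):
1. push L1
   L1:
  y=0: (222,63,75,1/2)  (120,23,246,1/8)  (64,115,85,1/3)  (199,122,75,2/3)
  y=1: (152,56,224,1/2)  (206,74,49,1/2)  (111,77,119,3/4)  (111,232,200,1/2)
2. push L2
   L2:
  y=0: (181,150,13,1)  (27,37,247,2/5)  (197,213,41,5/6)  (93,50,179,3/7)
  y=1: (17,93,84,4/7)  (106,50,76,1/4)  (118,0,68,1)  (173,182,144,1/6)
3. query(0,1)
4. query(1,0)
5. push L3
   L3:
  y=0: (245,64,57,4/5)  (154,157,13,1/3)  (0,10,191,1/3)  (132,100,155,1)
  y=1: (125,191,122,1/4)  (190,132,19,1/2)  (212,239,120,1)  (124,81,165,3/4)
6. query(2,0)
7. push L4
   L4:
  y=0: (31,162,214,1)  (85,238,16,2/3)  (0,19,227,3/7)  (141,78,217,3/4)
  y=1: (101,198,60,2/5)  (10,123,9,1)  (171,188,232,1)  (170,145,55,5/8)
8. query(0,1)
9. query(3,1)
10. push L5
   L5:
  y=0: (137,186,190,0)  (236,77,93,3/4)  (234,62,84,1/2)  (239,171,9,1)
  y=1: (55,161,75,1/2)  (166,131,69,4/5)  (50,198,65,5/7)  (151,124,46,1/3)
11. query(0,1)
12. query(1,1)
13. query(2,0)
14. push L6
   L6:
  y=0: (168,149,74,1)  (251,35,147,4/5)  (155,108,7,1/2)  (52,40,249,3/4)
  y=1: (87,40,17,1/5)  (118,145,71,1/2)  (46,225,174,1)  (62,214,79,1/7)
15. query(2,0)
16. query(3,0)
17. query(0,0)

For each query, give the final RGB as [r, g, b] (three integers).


at x=0,y=1 over L1,L2:
after L1 α=1/2: [76, 28, 112]
after L2 α=4/7: [296/7, 456/7, 96]
→ [42, 65, 96]

(1,0) stack=L1,L2; from [0,0,0]:
L1 α=1/8: [15, 23/8, 123/4]
L2 α=2/5: [99/5, 661/40, 469/4]
rounded: [20, 17, 117]

at x=2,y=0 over L1,L2,L3:
after L1 α=1/3: [64/3, 115/3, 85/3]
after L2 α=5/6: [3019/18, 1655/9, 350/9]
after L3 α=1/3: [3019/27, 3400/27, 2419/27]
rounded: [112, 126, 90]

query (0,1) [L1,L2,L3,L4] — begin 0,0,0
+L1 (α=1/2) → [76, 28, 112]
+L2 (α=4/7) → [296/7, 456/7, 96]
+L3 (α=1/4) → [1763/28, 2705/28, 205/2]
+L4 (α=2/5) → [2189/28, 19203/140, 171/2]
= [78, 137, 86]

query (3,1) [L1,L2,L3,L4] — begin 0,0,0
+L1 (α=1/2) → [111/2, 116, 100]
+L2 (α=1/6) → [901/12, 127, 322/3]
+L3 (α=3/4) → [5365/48, 185/2, 1807/12]
+L4 (α=5/8) → [18965/128, 2005/16, 2907/32]
→ [148, 125, 91]

(0,1) stack=L1,L2,L3,L4,L5; from [0,0,0]:
+L1 (α=1/2) → [76, 28, 112]
+L2 (α=4/7) → [296/7, 456/7, 96]
+L3 (α=1/4) → [1763/28, 2705/28, 205/2]
+L4 (α=2/5) → [2189/28, 19203/140, 171/2]
+L5 (α=1/2) → [3729/56, 41743/280, 321/4]
= [67, 149, 80]

query (1,1) [L1,L2,L3,L4,L5] — begin 0,0,0
+L1 (α=1/2) → [103, 37, 49/2]
+L2 (α=1/4) → [415/4, 161/4, 299/8]
+L3 (α=1/2) → [1175/8, 689/8, 451/16]
+L4 (α=1) → [10, 123, 9]
+L5 (α=4/5) → [674/5, 647/5, 57]
= [135, 129, 57]

query (2,0) [L1,L2,L3,L4,L5] — begin 0,0,0
after L1 α=1/3: [64/3, 115/3, 85/3]
after L2 α=5/6: [3019/18, 1655/9, 350/9]
after L3 α=1/3: [3019/27, 3400/27, 2419/27]
after L4 α=3/7: [12076/189, 15139/189, 4009/27]
after L5 α=1/2: [28151/189, 26857/378, 6277/54]
= [149, 71, 116]

query (2,0) [L1,L2,L3,L4,L5,L6] — begin 0,0,0
+L1 (α=1/3) → [64/3, 115/3, 85/3]
+L2 (α=5/6) → [3019/18, 1655/9, 350/9]
+L3 (α=1/3) → [3019/27, 3400/27, 2419/27]
+L4 (α=3/7) → [12076/189, 15139/189, 4009/27]
+L5 (α=1/2) → [28151/189, 26857/378, 6277/54]
+L6 (α=1/2) → [28723/189, 67681/756, 6655/108]
= [152, 90, 62]

query (3,0) [L1,L2,L3,L4,L5,L6] — begin 0,0,0
L1 α=2/3: [398/3, 244/3, 50]
L2 α=3/7: [347/3, 1426/21, 737/7]
L3 α=1: [132, 100, 155]
L4 α=3/4: [555/4, 167/2, 403/2]
L5 α=1: [239, 171, 9]
L6 α=3/4: [395/4, 291/4, 189]
rounded: [99, 73, 189]

at x=0,y=0 over L1,L2,L3,L4,L5,L6:
+L1 (α=1/2) → [111, 63/2, 75/2]
+L2 (α=1) → [181, 150, 13]
+L3 (α=4/5) → [1161/5, 406/5, 241/5]
+L4 (α=1) → [31, 162, 214]
+L5 (α=0) → [31, 162, 214]
+L6 (α=1) → [168, 149, 74]
rounded: [168, 149, 74]


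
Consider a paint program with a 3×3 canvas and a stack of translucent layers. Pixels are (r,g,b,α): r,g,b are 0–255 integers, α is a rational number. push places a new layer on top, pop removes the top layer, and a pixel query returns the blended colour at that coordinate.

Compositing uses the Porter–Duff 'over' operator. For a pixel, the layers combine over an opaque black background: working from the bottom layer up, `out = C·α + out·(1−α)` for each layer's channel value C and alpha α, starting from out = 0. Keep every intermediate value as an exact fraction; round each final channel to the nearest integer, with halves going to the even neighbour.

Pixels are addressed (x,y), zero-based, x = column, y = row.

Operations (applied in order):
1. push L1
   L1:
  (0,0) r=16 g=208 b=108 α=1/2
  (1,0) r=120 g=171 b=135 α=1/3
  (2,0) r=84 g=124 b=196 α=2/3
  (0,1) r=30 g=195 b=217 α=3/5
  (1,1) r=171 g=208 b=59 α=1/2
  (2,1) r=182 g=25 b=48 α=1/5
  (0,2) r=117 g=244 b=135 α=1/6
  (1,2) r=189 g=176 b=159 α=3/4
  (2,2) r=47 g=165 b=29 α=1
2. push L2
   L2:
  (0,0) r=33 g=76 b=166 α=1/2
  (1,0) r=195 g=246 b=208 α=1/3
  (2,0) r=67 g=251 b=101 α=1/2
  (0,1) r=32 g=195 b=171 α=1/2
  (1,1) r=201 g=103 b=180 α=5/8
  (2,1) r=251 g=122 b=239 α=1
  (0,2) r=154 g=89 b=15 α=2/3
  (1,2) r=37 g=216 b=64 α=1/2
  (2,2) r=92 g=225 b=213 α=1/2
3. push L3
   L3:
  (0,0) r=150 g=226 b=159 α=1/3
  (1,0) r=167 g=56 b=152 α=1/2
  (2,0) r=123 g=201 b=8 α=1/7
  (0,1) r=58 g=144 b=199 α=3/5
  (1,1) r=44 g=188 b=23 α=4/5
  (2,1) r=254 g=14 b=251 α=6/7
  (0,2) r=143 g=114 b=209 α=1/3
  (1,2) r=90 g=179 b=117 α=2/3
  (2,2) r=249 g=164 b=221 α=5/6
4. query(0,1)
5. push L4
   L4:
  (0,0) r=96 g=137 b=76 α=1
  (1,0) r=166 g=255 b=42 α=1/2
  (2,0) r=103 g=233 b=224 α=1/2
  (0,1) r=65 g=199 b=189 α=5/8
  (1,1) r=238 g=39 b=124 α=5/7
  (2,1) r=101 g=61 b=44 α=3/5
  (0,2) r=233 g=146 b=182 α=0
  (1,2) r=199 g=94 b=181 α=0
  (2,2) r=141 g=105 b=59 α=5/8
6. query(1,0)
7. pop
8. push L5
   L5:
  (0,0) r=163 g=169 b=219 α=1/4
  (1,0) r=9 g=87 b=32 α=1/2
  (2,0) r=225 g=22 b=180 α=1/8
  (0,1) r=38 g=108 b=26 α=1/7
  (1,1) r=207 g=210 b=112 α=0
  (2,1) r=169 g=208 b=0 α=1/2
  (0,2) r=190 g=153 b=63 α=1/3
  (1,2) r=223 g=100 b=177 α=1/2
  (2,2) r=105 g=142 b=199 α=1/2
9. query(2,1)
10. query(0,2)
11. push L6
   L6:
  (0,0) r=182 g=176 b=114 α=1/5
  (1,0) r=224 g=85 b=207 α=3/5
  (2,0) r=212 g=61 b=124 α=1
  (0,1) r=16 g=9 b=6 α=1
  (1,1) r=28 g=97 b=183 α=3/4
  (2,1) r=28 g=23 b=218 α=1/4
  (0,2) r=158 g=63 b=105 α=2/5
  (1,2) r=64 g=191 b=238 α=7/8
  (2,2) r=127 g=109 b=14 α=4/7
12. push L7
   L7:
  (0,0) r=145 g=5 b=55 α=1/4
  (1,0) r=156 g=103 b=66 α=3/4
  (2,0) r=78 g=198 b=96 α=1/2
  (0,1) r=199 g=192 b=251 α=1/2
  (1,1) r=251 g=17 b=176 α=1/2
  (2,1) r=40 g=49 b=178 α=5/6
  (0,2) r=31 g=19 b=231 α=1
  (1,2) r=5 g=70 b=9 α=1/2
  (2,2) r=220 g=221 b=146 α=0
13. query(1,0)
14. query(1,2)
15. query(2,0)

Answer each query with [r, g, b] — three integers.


query (0,1) [L1,L2,L3] — begin 0,0,0
L1 α=3/5: [18, 117, 651/5]
L2 α=1/2: [25, 156, 753/5]
L3 α=3/5: [224/5, 744/5, 4491/25]
rounded: [45, 149, 180]

query (1,0) [L1,L2,L3,L4] — begin 0,0,0
L1 α=1/3: [40, 57, 45]
L2 α=1/3: [275/3, 120, 298/3]
L3 α=1/2: [388/3, 88, 377/3]
L4 α=1/2: [443/3, 343/2, 503/6]
→ [148, 172, 84]

at x=2,y=1 over L1,L2,L3,L5:
L1 α=1/5: [182/5, 5, 48/5]
L2 α=1: [251, 122, 239]
L3 α=6/7: [1775/7, 206/7, 1745/7]
L5 α=1/2: [1479/7, 831/7, 1745/14]
→ [211, 119, 125]

query (0,2) [L1,L2,L3,L5] — begin 0,0,0
after L1 α=1/6: [39/2, 122/3, 45/2]
after L2 α=2/3: [655/6, 656/9, 35/2]
after L3 α=1/3: [1084/9, 2338/27, 244/3]
after L5 α=1/3: [3878/27, 8807/81, 677/9]
= [144, 109, 75]

at x=1,y=0 over L1,L2,L3,L5,L6,L7:
L1 α=1/3: [40, 57, 45]
L2 α=1/3: [275/3, 120, 298/3]
L3 α=1/2: [388/3, 88, 377/3]
L5 α=1/2: [415/6, 175/2, 473/6]
L6 α=3/5: [2431/15, 86, 2336/15]
L7 α=3/4: [9451/60, 395/4, 2653/30]
= [158, 99, 88]

(1,2) stack=L1,L2,L3,L5,L6,L7; from [0,0,0]:
L1 α=3/4: [567/4, 132, 477/4]
L2 α=1/2: [715/8, 174, 733/8]
L3 α=2/3: [2155/24, 532/3, 2605/24]
L5 α=1/2: [7507/48, 416/3, 6853/48]
L6 α=7/8: [29011/384, 4427/24, 86821/384]
L7 α=1/2: [30931/768, 6107/48, 90277/768]
= [40, 127, 118]

query (2,0) [L1,L2,L3,L5,L6,L7] — begin 0,0,0
L1 α=2/3: [56, 248/3, 392/3]
L2 α=1/2: [123/2, 1001/6, 695/6]
L3 α=1/7: [492/7, 1202/7, 703/7]
L5 α=1/8: [717/8, 153, 883/8]
L6 α=1: [212, 61, 124]
L7 α=1/2: [145, 259/2, 110]
rounded: [145, 130, 110]


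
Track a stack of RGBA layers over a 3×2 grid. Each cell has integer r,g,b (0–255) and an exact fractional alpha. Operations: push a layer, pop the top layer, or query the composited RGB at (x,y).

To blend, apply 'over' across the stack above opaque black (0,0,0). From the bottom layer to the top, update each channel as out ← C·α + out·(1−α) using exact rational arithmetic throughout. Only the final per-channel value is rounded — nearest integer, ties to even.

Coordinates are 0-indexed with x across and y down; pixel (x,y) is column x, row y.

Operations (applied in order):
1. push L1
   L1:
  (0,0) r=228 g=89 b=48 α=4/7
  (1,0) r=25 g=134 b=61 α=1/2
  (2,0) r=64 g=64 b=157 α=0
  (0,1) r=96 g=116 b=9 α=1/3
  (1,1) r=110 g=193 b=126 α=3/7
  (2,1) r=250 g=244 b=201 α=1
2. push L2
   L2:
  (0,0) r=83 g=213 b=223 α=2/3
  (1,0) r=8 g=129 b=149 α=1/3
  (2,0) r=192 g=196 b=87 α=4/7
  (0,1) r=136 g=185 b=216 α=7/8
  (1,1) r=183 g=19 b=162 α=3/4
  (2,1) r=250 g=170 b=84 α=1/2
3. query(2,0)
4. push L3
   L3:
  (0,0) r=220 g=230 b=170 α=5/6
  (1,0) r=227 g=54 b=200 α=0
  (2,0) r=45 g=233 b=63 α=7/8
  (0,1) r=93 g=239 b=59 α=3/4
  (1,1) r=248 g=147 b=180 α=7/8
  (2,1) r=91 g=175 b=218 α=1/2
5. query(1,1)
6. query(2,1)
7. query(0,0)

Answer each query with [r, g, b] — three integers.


query (2,0) [L1,L2] — begin 0,0,0
L1 α=0: [0, 0, 0]
L2 α=4/7: [768/7, 112, 348/7]
= [110, 112, 50]

query (1,1) [L1,L2,L3] — begin 0,0,0
after L1 α=3/7: [330/7, 579/7, 54]
after L2 α=3/4: [4173/28, 489/14, 135]
after L3 α=7/8: [52781/224, 14895/112, 1395/8]
→ [236, 133, 174]

at x=2,y=1 over L1,L2,L3:
L1 α=1: [250, 244, 201]
L2 α=1/2: [250, 207, 285/2]
L3 α=1/2: [341/2, 191, 721/4]
= [170, 191, 180]

query (0,0) [L1,L2,L3] — begin 0,0,0
L1 α=4/7: [912/7, 356/7, 192/7]
L2 α=2/3: [2074/21, 3338/21, 3314/21]
L3 α=5/6: [12587/63, 13744/63, 10582/63]
rounded: [200, 218, 168]


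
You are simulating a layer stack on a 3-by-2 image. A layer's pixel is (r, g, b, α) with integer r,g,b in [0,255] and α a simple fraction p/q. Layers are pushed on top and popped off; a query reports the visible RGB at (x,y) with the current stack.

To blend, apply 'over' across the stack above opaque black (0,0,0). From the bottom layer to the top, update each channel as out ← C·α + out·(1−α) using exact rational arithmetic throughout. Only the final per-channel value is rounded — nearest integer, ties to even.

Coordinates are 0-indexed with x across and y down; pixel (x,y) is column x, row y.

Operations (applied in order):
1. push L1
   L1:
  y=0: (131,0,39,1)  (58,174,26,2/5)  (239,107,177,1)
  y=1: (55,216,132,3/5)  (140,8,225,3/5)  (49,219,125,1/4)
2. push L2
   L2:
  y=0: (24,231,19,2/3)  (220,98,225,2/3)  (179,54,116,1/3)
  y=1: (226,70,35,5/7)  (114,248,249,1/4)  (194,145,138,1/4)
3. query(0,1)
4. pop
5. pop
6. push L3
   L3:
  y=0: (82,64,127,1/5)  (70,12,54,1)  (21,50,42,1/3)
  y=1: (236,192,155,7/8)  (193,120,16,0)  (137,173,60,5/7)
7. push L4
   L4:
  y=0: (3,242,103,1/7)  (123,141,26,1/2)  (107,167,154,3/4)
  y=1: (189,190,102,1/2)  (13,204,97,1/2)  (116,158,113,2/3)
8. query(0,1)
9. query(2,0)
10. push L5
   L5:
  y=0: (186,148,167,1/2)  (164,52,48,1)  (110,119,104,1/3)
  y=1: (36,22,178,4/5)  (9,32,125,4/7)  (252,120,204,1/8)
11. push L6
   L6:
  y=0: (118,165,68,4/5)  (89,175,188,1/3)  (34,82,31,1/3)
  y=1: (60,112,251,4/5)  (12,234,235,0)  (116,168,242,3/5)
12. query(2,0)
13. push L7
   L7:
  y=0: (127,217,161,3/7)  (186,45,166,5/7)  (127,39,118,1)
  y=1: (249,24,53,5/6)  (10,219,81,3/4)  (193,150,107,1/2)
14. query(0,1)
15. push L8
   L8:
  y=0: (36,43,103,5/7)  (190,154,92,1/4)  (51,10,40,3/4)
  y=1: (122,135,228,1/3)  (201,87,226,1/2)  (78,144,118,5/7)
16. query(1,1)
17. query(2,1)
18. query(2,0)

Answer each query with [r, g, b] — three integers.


at x=0,y=1 over L1,L2:
after L1 α=3/5: [33, 648/5, 396/5]
after L2 α=5/7: [1196/7, 3046/35, 1667/35]
rounded: [171, 87, 48]

at x=0,y=1 over L3,L4:
L3 α=7/8: [413/2, 168, 1085/8]
L4 α=1/2: [791/4, 179, 1901/16]
= [198, 179, 119]

at x=2,y=0 over L3,L4:
after L3 α=1/3: [7, 50/3, 14]
after L4 α=3/4: [82, 1553/12, 119]
rounded: [82, 129, 119]

query (2,0) [L3,L4,L5,L6] — begin 0,0,0
L3 α=1/3: [7, 50/3, 14]
L4 α=3/4: [82, 1553/12, 119]
L5 α=1/3: [274/3, 2267/18, 114]
L6 α=1/3: [650/9, 3005/27, 259/3]
rounded: [72, 111, 86]

(0,1) stack=L3,L4,L5,L6,L7; from [0,0,0]:
after L3 α=7/8: [413/2, 168, 1085/8]
after L4 α=1/2: [791/4, 179, 1901/16]
after L5 α=4/5: [1367/20, 267/5, 13293/80]
after L6 α=4/5: [6167/100, 2507/25, 93613/400]
after L7 α=5/6: [130667/600, 5507/150, 199613/2400]
→ [218, 37, 83]

at x=1,y=1 over L3,L4,L5,L6,L7,L8:
+L3 (α=0) → [0, 0, 0]
+L4 (α=1/2) → [13/2, 102, 97/2]
+L5 (α=4/7) → [111/14, 62, 1291/14]
+L6 (α=0) → [111/14, 62, 1291/14]
+L7 (α=3/4) → [531/56, 719/4, 4693/56]
+L8 (α=1/2) → [11787/112, 1067/8, 17349/112]
= [105, 133, 155]

query (2,1) [L3,L4,L5,L6,L7,L8] — begin 0,0,0
after L3 α=5/7: [685/7, 865/7, 300/7]
after L4 α=2/3: [2309/21, 3077/21, 1882/21]
after L5 α=1/8: [3065/24, 3437/24, 1247/12]
after L6 α=3/5: [7241/60, 1897/12, 5603/30]
after L7 α=1/2: [18821/120, 3697/24, 8813/60]
after L8 α=5/7: [42221/420, 12337/84, 26513/210]
rounded: [101, 147, 126]

(2,0) stack=L3,L4,L5,L6,L7,L8; from [0,0,0]:
L3 α=1/3: [7, 50/3, 14]
L4 α=3/4: [82, 1553/12, 119]
L5 α=1/3: [274/3, 2267/18, 114]
L6 α=1/3: [650/9, 3005/27, 259/3]
L7 α=1: [127, 39, 118]
L8 α=3/4: [70, 69/4, 119/2]
rounded: [70, 17, 60]


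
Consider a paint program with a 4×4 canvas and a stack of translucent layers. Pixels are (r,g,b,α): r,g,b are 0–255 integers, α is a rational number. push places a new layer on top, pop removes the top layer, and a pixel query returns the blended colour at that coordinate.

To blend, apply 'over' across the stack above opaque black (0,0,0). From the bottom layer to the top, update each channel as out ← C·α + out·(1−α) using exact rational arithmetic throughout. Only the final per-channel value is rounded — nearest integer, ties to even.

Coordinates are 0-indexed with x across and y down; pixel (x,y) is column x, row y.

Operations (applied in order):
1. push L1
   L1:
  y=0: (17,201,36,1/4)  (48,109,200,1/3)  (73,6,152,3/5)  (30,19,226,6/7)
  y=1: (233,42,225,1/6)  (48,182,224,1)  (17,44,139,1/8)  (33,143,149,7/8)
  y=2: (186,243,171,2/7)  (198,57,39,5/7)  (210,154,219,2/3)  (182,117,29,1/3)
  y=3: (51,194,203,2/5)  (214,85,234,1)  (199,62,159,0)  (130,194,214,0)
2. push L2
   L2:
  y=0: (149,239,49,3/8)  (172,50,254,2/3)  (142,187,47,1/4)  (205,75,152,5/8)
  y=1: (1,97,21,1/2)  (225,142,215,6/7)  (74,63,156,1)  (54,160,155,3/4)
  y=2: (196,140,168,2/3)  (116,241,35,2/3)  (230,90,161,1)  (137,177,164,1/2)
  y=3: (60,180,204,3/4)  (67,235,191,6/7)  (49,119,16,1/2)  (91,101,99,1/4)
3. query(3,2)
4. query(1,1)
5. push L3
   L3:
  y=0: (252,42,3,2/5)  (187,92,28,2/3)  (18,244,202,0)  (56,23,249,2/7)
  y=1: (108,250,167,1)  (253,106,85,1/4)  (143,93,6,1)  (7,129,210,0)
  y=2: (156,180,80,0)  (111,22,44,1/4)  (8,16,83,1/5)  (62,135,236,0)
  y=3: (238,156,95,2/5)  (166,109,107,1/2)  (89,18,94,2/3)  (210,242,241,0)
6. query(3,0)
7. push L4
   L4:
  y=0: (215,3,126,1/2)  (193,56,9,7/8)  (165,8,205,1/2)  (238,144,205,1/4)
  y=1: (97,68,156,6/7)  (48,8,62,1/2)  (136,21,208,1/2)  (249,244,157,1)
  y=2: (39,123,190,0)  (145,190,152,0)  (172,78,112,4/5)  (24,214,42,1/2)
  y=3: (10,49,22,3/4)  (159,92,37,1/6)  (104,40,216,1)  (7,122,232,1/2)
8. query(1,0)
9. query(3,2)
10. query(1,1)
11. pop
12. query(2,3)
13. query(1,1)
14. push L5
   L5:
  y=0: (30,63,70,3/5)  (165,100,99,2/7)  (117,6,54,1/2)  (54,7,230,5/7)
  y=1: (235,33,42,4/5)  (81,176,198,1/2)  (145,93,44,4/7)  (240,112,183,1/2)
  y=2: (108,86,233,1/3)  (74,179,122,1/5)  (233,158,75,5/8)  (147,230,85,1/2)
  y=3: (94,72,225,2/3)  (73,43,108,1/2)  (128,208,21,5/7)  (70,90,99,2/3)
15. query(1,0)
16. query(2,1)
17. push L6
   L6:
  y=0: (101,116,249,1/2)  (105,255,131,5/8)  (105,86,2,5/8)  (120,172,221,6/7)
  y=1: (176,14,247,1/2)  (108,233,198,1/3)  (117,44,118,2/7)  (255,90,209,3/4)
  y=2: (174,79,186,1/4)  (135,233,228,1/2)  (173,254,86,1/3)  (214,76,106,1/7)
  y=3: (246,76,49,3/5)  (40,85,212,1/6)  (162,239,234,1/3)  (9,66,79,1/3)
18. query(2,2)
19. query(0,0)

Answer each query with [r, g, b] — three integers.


at x=3,y=2 over L1,L2:
L1 α=1/3: [182/3, 39, 29/3]
L2 α=1/2: [593/6, 108, 521/6]
rounded: [99, 108, 87]

(1,1) stack=L1,L2; from [0,0,0]:
after L1 α=1: [48, 182, 224]
after L2 α=6/7: [1398/7, 1034/7, 1514/7]
= [200, 148, 216]

(3,0) stack=L1,L2,L3; from [0,0,0]:
+L1 (α=6/7) → [180/7, 114/7, 1356/7]
+L2 (α=5/8) → [7715/56, 2967/56, 2347/14]
+L3 (α=2/7) → [44847/392, 17411/392, 18707/98]
→ [114, 44, 191]

at x=1,y=0 over L1,L2,L3,L4:
+L1 (α=1/3) → [16, 109/3, 200/3]
+L2 (α=2/3) → [120, 409/9, 1724/9]
+L3 (α=2/3) → [494/3, 2065/27, 2228/27]
+L4 (α=7/8) → [4547/24, 12649/216, 3929/216]
= [189, 59, 18]

at x=3,y=2 over L1,L2,L3,L4:
after L1 α=1/3: [182/3, 39, 29/3]
after L2 α=1/2: [593/6, 108, 521/6]
after L3 α=0: [593/6, 108, 521/6]
after L4 α=1/2: [737/12, 161, 773/12]
rounded: [61, 161, 64]

at x=1,y=1 over L1,L2,L3,L4:
+L1 (α=1) → [48, 182, 224]
+L2 (α=6/7) → [1398/7, 1034/7, 1514/7]
+L3 (α=1/4) → [5965/28, 961/7, 5137/28]
+L4 (α=1/2) → [7309/56, 1017/14, 6873/56]
= [131, 73, 123]

query (2,3) [L1,L2,L3] — begin 0,0,0
after L1 α=0: [0, 0, 0]
after L2 α=1/2: [49/2, 119/2, 8]
after L3 α=2/3: [135/2, 191/6, 196/3]
= [68, 32, 65]

(1,1) stack=L1,L2,L3; from [0,0,0]:
+L1 (α=1) → [48, 182, 224]
+L2 (α=6/7) → [1398/7, 1034/7, 1514/7]
+L3 (α=1/4) → [5965/28, 961/7, 5137/28]
rounded: [213, 137, 183]

query (1,0) [L1,L2,L3,L5] — begin 0,0,0
+L1 (α=1/3) → [16, 109/3, 200/3]
+L2 (α=2/3) → [120, 409/9, 1724/9]
+L3 (α=2/3) → [494/3, 2065/27, 2228/27]
+L5 (α=2/7) → [3460/21, 15725/189, 16486/189]
→ [165, 83, 87]

query (2,1) [L1,L2,L3,L5] — begin 0,0,0
+L1 (α=1/8) → [17/8, 11/2, 139/8]
+L2 (α=1) → [74, 63, 156]
+L3 (α=1) → [143, 93, 6]
+L5 (α=4/7) → [1009/7, 93, 194/7]
→ [144, 93, 28]

query (2,2) [L1,L2,L3,L5,L6] — begin 0,0,0
+L1 (α=2/3) → [140, 308/3, 146]
+L2 (α=1) → [230, 90, 161]
+L3 (α=1/5) → [928/5, 376/5, 727/5]
+L5 (α=5/8) → [8609/40, 2539/20, 507/5]
+L6 (α=1/3) → [4023/20, 1693/10, 1444/15]
rounded: [201, 169, 96]

query (0,0) [L1,L2,L3,L5,L6] — begin 0,0,0
L1 α=1/4: [17/4, 201/4, 9]
L2 α=3/8: [1873/32, 3873/32, 24]
L3 α=2/5: [21747/160, 14307/160, 78/5]
L5 α=3/5: [28947/400, 29427/400, 1206/25]
L6 α=1/2: [69347/800, 75827/800, 7431/50]
= [87, 95, 149]


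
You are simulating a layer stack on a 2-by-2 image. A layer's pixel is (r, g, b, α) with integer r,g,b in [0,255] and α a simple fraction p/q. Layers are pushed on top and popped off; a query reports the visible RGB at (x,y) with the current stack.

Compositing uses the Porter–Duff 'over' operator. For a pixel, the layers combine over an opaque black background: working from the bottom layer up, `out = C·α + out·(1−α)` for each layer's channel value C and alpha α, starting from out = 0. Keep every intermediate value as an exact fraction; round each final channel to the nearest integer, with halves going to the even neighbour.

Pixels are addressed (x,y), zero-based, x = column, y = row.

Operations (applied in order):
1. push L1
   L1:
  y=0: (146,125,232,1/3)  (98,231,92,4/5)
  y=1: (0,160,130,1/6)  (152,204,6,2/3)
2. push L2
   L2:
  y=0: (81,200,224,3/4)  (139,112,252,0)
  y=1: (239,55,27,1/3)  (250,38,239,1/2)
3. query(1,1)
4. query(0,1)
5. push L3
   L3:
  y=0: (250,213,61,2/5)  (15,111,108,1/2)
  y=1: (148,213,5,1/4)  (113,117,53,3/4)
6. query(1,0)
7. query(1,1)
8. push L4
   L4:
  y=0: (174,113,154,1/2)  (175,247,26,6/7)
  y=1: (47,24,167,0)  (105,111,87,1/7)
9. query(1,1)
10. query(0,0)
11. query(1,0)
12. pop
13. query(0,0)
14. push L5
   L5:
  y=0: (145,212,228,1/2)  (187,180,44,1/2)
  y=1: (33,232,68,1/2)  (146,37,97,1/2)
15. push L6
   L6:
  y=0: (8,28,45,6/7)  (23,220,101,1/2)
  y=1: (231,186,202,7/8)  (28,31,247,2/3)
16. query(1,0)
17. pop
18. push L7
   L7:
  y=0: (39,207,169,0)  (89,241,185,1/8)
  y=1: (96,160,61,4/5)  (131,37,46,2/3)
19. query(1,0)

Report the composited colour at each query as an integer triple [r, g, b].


(1,1) stack=L1,L2; from [0,0,0]:
after L1 α=2/3: [304/3, 136, 4]
after L2 α=1/2: [527/3, 87, 243/2]
= [176, 87, 122]

at x=0,y=1 over L1,L2:
L1 α=1/6: [0, 80/3, 65/3]
L2 α=1/3: [239/3, 325/9, 211/9]
→ [80, 36, 23]

(1,0) stack=L1,L2,L3; from [0,0,0]:
+L1 (α=4/5) → [392/5, 924/5, 368/5]
+L2 (α=0) → [392/5, 924/5, 368/5]
+L3 (α=1/2) → [467/10, 1479/10, 454/5]
rounded: [47, 148, 91]

(1,1) stack=L1,L2,L3; from [0,0,0]:
after L1 α=2/3: [304/3, 136, 4]
after L2 α=1/2: [527/3, 87, 243/2]
after L3 α=3/4: [386/3, 219/2, 561/8]
= [129, 110, 70]

query (1,1) [L1,L2,L3,L4] — begin 0,0,0
after L1 α=2/3: [304/3, 136, 4]
after L2 α=1/2: [527/3, 87, 243/2]
after L3 α=3/4: [386/3, 219/2, 561/8]
after L4 α=1/7: [877/7, 768/7, 2031/28]
= [125, 110, 73]

query (0,0) [L1,L2,L3,L4] — begin 0,0,0
L1 α=1/3: [146/3, 125/3, 232/3]
L2 α=3/4: [875/12, 1925/12, 562/3]
L3 α=2/5: [575/4, 3629/20, 684/5]
L4 α=1/2: [1271/8, 5889/40, 727/5]
= [159, 147, 145]

(1,0) stack=L1,L2,L3,L4; from [0,0,0]:
after L1 α=4/5: [392/5, 924/5, 368/5]
after L2 α=0: [392/5, 924/5, 368/5]
after L3 α=1/2: [467/10, 1479/10, 454/5]
after L4 α=6/7: [10967/70, 16299/70, 1234/35]
rounded: [157, 233, 35]

query (0,0) [L1,L2,L3] — begin 0,0,0
+L1 (α=1/3) → [146/3, 125/3, 232/3]
+L2 (α=3/4) → [875/12, 1925/12, 562/3]
+L3 (α=2/5) → [575/4, 3629/20, 684/5]
= [144, 181, 137]

(1,0) stack=L1,L2,L3,L5,L6; from [0,0,0]:
+L1 (α=4/5) → [392/5, 924/5, 368/5]
+L2 (α=0) → [392/5, 924/5, 368/5]
+L3 (α=1/2) → [467/10, 1479/10, 454/5]
+L5 (α=1/2) → [2337/20, 3279/20, 337/5]
+L6 (α=1/2) → [2797/40, 7679/40, 421/5]
= [70, 192, 84]

at x=1,y=0 over L1,L2,L3,L5,L7:
+L1 (α=4/5) → [392/5, 924/5, 368/5]
+L2 (α=0) → [392/5, 924/5, 368/5]
+L3 (α=1/2) → [467/10, 1479/10, 454/5]
+L5 (α=1/2) → [2337/20, 3279/20, 337/5]
+L7 (α=1/8) → [18139/160, 27773/160, 821/10]
= [113, 174, 82]


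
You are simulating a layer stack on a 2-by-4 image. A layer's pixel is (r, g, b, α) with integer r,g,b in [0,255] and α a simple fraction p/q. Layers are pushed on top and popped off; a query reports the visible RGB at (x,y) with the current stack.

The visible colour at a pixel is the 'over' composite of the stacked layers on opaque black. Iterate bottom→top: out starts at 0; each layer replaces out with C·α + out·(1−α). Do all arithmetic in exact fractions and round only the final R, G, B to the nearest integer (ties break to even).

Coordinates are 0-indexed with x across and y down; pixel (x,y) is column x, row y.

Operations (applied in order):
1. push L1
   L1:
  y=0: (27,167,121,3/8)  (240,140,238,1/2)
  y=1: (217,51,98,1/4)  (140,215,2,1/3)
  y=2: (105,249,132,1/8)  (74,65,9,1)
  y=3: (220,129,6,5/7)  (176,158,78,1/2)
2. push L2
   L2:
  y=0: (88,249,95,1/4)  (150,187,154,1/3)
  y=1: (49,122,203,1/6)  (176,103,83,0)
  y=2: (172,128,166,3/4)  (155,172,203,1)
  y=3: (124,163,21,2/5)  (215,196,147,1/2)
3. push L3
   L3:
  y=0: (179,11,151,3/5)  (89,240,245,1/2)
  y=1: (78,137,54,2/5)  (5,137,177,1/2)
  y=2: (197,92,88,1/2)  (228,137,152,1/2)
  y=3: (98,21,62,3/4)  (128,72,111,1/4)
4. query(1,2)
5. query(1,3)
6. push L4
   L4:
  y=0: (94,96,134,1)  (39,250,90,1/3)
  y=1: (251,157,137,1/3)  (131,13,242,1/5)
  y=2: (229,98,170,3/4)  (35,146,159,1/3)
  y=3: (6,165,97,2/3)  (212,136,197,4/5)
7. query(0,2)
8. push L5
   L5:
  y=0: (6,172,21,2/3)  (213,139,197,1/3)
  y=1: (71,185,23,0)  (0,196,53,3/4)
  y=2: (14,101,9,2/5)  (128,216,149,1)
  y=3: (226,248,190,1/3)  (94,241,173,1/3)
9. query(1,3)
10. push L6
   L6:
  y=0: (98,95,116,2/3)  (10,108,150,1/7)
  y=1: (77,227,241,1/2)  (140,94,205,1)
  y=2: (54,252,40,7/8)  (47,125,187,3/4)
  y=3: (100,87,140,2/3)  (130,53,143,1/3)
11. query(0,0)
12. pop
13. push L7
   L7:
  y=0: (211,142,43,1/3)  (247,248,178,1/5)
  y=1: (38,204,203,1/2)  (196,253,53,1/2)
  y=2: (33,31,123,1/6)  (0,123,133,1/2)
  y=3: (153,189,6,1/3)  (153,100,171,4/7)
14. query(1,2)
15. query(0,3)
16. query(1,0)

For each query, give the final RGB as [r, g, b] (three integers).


(1,2) stack=L1,L2,L3; from [0,0,0]:
after L1 α=1: [74, 65, 9]
after L2 α=1: [155, 172, 203]
after L3 α=1/2: [383/2, 309/2, 355/2]
rounded: [192, 154, 178]

query (1,3) [L1,L2,L3] — begin 0,0,0
L1 α=1/2: [88, 79, 39]
L2 α=1/2: [303/2, 275/2, 93]
L3 α=1/4: [1165/8, 969/8, 195/2]
→ [146, 121, 98]

at x=0,y=2 over L1,L2,L3,L4:
+L1 (α=1/8) → [105/8, 249/8, 33/2]
+L2 (α=3/4) → [4233/32, 3321/32, 1029/8]
+L3 (α=1/2) → [10537/64, 6265/64, 1733/16]
+L4 (α=3/4) → [54505/256, 25081/256, 9893/64]
= [213, 98, 155]

query (1,3) [L1,L2,L3,L4,L5] — begin 0,0,0
+L1 (α=1/2) → [88, 79, 39]
+L2 (α=1/2) → [303/2, 275/2, 93]
+L3 (α=1/4) → [1165/8, 969/8, 195/2]
+L4 (α=4/5) → [7949/40, 5321/40, 1771/10]
+L5 (α=1/3) → [9829/60, 10141/60, 2636/15]
= [164, 169, 176]

query (0,0) [L1,L2,L3,L4,L5,L6] — begin 0,0,0
L1 α=3/8: [81/8, 501/8, 363/8]
L2 α=1/4: [947/32, 3495/32, 1849/32]
L3 α=3/5: [9539/80, 4023/80, 9097/80]
L4 α=1: [94, 96, 134]
L5 α=2/3: [106/3, 440/3, 176/3]
L6 α=2/3: [694/9, 1010/9, 872/9]
→ [77, 112, 97]

query (1,2) [L1,L2,L3,L4,L5,L7] — begin 0,0,0
after L1 α=1: [74, 65, 9]
after L2 α=1: [155, 172, 203]
after L3 α=1/2: [383/2, 309/2, 355/2]
after L4 α=1/3: [418/3, 455/3, 514/3]
after L5 α=1: [128, 216, 149]
after L7 α=1/2: [64, 339/2, 141]
→ [64, 170, 141]

at x=0,y=3 over L1,L2,L3,L4,L5,L7:
after L1 α=5/7: [1100/7, 645/7, 30/7]
after L2 α=2/5: [5036/35, 4217/35, 384/35]
after L3 α=3/4: [7663/70, 3211/70, 3447/70]
after L4 α=2/3: [8503/210, 26311/210, 17027/210]
after L5 α=1/3: [32233/315, 52351/315, 36977/315]
after L7 α=1/3: [112661/945, 164237/945, 75844/945]
= [119, 174, 80]

(1,0) stack=L1,L2,L3,L4,L5,L7; from [0,0,0]:
+L1 (α=1/2) → [120, 70, 119]
+L2 (α=1/3) → [130, 109, 392/3]
+L3 (α=1/2) → [219/2, 349/2, 1127/6]
+L4 (α=1/3) → [86, 599/3, 1397/9]
+L5 (α=1/3) → [385/3, 1615/9, 4567/27]
+L7 (α=1/5) → [2281/15, 8692/45, 23074/135]
= [152, 193, 171]


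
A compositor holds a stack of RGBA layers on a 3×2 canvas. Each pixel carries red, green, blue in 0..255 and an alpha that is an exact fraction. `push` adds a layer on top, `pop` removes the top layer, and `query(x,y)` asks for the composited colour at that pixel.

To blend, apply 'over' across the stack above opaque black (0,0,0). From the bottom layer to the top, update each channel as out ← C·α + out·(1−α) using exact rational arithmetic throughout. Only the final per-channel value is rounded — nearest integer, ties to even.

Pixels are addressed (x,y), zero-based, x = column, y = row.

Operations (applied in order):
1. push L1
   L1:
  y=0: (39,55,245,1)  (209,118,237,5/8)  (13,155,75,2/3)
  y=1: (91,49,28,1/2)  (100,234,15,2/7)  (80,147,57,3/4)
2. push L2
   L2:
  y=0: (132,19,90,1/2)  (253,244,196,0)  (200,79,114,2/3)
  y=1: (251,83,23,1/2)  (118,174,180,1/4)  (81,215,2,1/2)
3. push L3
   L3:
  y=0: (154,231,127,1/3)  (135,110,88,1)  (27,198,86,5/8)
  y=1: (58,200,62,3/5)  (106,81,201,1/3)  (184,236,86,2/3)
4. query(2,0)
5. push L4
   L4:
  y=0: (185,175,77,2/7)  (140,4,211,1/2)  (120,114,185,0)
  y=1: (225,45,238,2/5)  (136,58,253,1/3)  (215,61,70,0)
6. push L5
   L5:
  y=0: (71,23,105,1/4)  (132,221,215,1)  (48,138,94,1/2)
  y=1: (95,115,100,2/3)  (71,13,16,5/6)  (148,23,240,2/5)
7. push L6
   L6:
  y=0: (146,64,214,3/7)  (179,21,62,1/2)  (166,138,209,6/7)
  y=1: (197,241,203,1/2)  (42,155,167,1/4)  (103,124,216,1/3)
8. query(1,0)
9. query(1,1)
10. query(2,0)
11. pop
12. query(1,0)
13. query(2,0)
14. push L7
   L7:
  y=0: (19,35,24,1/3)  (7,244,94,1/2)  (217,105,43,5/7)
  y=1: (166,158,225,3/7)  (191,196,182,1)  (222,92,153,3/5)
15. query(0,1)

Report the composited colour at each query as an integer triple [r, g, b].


at x=2,y=0 over L1,L2,L3:
L1 α=2/3: [26/3, 310/3, 50]
L2 α=2/3: [1226/9, 784/9, 278/3]
L3 α=5/8: [1631/24, 1877/12, 177/2]
= [68, 156, 88]

at x=1,y=0 over L1,L2,L3,L4,L5,L6:
L1 α=5/8: [1045/8, 295/4, 1185/8]
L2 α=0: [1045/8, 295/4, 1185/8]
L3 α=1: [135, 110, 88]
L4 α=1/2: [275/2, 57, 299/2]
L5 α=1: [132, 221, 215]
L6 α=1/2: [311/2, 121, 277/2]
rounded: [156, 121, 138]

(1,1) stack=L1,L2,L3,L4,L5,L6; from [0,0,0]:
after L1 α=2/7: [200/7, 468/7, 30/7]
after L2 α=1/4: [713/14, 1311/14, 675/14]
after L3 α=1/3: [485/7, 626/7, 694/7]
after L4 α=1/3: [1922/21, 1658/21, 1053/7]
after L5 α=5/6: [9377/126, 3023/126, 1613/42]
after L6 α=1/4: [11141/168, 9533/168, 3951/56]
rounded: [66, 57, 71]

(2,0) stack=L1,L2,L3,L4,L5,L6; from [0,0,0]:
after L1 α=2/3: [26/3, 310/3, 50]
after L2 α=2/3: [1226/9, 784/9, 278/3]
after L3 α=5/8: [1631/24, 1877/12, 177/2]
after L4 α=0: [1631/24, 1877/12, 177/2]
after L5 α=1/2: [2783/48, 3533/24, 365/4]
after L6 α=6/7: [50591/336, 23405/168, 5381/28]
= [151, 139, 192]

(1,0) stack=L1,L2,L3,L4,L5; from [0,0,0]:
after L1 α=5/8: [1045/8, 295/4, 1185/8]
after L2 α=0: [1045/8, 295/4, 1185/8]
after L3 α=1: [135, 110, 88]
after L4 α=1/2: [275/2, 57, 299/2]
after L5 α=1: [132, 221, 215]
→ [132, 221, 215]

at x=2,y=0 over L1,L2,L3,L4,L5:
L1 α=2/3: [26/3, 310/3, 50]
L2 α=2/3: [1226/9, 784/9, 278/3]
L3 α=5/8: [1631/24, 1877/12, 177/2]
L4 α=0: [1631/24, 1877/12, 177/2]
L5 α=1/2: [2783/48, 3533/24, 365/4]
→ [58, 147, 91]

query (0,1) [L1,L2,L3,L4,L5,L7] — begin 0,0,0
after L1 α=1/2: [91/2, 49/2, 14]
after L2 α=1/2: [593/4, 215/4, 37/2]
after L3 α=3/5: [941/10, 283/2, 223/5]
after L4 α=2/5: [7323/50, 1029/10, 3049/25]
after L5 α=2/3: [16823/150, 3329/30, 2683/25]
after L7 α=3/7: [70996/525, 13768/105, 27607/175]
→ [135, 131, 158]
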